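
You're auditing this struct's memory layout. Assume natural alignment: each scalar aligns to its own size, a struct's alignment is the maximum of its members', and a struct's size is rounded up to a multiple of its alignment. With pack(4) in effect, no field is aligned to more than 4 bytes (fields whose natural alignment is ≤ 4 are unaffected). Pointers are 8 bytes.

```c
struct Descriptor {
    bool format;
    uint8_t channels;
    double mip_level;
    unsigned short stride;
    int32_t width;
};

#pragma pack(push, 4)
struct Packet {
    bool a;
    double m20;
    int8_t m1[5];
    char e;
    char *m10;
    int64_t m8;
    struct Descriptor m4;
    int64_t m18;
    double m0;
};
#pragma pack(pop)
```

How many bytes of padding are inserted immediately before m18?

0

Descriptor: @0: format [1B, align 1] → 1; @1: channels [1B, align 1] → 2; +6 pad (align 8); @8: mip_level [8B, align 8] → 16; @16: stride [2B, align 2] → 18; +2 pad (align 4); @20: width [4B, align 4] → 24; size 24, align 8
@0: a [1B, align 1] → 1
+3 pad (align 4)
@4: m20 [8B, align 4] → 12
@12: m1 [5B, align 1] → 17
@17: e [1B, align 1] → 18
+2 pad (align 4)
@20: m10 [8B, align 4] → 28
@28: m8 [8B, align 4] → 36
@36: m4 [24B, align 4] → 60
@60: m18 [8B, align 4] → 68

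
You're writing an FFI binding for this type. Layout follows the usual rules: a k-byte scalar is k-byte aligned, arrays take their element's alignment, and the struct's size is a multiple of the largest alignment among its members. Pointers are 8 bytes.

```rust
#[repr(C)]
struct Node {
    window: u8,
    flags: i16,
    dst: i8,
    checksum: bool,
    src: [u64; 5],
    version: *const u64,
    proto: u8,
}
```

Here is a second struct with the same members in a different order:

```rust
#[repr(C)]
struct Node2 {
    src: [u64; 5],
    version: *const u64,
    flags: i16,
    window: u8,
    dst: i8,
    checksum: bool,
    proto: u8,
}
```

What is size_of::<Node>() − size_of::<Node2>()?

8

window at 0 (size 1, align 1) → ends 1
pad 1 to align 2 for flags
flags at 2 (size 2, align 2) → ends 4
dst at 4 (size 1, align 1) → ends 5
checksum at 5 (size 1, align 1) → ends 6
pad 2 to align 8 for src
src at 8 (size 40, align 8) → ends 48
version at 48 (size 8, align 8) → ends 56
proto at 56 (size 1, align 1) → ends 57
tail pad 7 to reach multiple of 8
total 64 bytes, alignment 8
— Node2 —
src at 0 (size 40, align 8) → ends 40
version at 40 (size 8, align 8) → ends 48
flags at 48 (size 2, align 2) → ends 50
window at 50 (size 1, align 1) → ends 51
dst at 51 (size 1, align 1) → ends 52
checksum at 52 (size 1, align 1) → ends 53
proto at 53 (size 1, align 1) → ends 54
tail pad 2 to reach multiple of 8
total 56 bytes, alignment 8
64 − 56 = 8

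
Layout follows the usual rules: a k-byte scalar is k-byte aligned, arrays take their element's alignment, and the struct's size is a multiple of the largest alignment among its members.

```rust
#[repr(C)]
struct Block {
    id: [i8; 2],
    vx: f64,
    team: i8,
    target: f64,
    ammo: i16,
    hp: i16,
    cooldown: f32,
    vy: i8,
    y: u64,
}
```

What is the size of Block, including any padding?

56

@0: id [2B, align 1] → 2
+6 pad (align 8)
@8: vx [8B, align 8] → 16
@16: team [1B, align 1] → 17
+7 pad (align 8)
@24: target [8B, align 8] → 32
@32: ammo [2B, align 2] → 34
@34: hp [2B, align 2] → 36
@36: cooldown [4B, align 4] → 40
@40: vy [1B, align 1] → 41
+7 pad (align 8)
@48: y [8B, align 8] → 56
size 56, align 8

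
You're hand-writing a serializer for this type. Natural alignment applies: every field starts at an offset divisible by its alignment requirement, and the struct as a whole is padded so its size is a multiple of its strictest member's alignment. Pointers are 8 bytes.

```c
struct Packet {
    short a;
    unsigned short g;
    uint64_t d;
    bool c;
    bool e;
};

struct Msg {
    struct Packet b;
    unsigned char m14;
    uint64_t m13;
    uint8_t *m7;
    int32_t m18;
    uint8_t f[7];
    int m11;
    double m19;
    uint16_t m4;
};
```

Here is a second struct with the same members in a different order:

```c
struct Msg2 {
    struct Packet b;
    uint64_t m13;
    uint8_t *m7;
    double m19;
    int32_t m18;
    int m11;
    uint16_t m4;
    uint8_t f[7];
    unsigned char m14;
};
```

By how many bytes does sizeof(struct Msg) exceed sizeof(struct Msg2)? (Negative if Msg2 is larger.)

Packet: a at 0 (size 2, align 2) → ends 2; g at 2 (size 2, align 2) → ends 4; pad 4 to align 8 for d; d at 8 (size 8, align 8) → ends 16; c at 16 (size 1, align 1) → ends 17; e at 17 (size 1, align 1) → ends 18; tail pad 6 to reach multiple of 8; total 24 bytes, alignment 8
b at 0 (size 24, align 8) → ends 24
m14 at 24 (size 1, align 1) → ends 25
pad 7 to align 8 for m13
m13 at 32 (size 8, align 8) → ends 40
m7 at 40 (size 8, align 8) → ends 48
m18 at 48 (size 4, align 4) → ends 52
f at 52 (size 7, align 1) → ends 59
pad 1 to align 4 for m11
m11 at 60 (size 4, align 4) → ends 64
m19 at 64 (size 8, align 8) → ends 72
m4 at 72 (size 2, align 2) → ends 74
tail pad 6 to reach multiple of 8
total 80 bytes, alignment 8
— Msg2 —
b at 0 (size 24, align 8) → ends 24
m13 at 24 (size 8, align 8) → ends 32
m7 at 32 (size 8, align 8) → ends 40
m19 at 40 (size 8, align 8) → ends 48
m18 at 48 (size 4, align 4) → ends 52
m11 at 52 (size 4, align 4) → ends 56
m4 at 56 (size 2, align 2) → ends 58
f at 58 (size 7, align 1) → ends 65
m14 at 65 (size 1, align 1) → ends 66
tail pad 6 to reach multiple of 8
total 72 bytes, alignment 8
80 − 72 = 8

8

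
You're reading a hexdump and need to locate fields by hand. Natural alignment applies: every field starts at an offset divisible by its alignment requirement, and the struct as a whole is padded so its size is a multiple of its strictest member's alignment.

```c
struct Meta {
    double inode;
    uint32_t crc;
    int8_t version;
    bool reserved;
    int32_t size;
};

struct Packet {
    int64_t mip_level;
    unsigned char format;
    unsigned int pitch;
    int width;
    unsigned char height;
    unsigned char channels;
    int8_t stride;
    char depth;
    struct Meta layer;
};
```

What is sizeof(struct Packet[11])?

528

Meta: 0..8  inode  (8B, 8-aligned); 8..12  crc  (4B, 4-aligned); 12..13  version  (1B, 1-aligned); 13..14  reserved  (1B, 1-aligned); 14..16  -- padding (2B); 16..20  size  (4B, 4-aligned); 20..24  -- tail padding (4B); sizeof = 24, alignof = 8
0..8  mip_level  (8B, 8-aligned)
8..9  format  (1B, 1-aligned)
9..12  -- padding (3B)
12..16  pitch  (4B, 4-aligned)
16..20  width  (4B, 4-aligned)
20..21  height  (1B, 1-aligned)
21..22  channels  (1B, 1-aligned)
22..23  stride  (1B, 1-aligned)
23..24  depth  (1B, 1-aligned)
24..48  layer  (24B, 8-aligned)
sizeof = 48, alignof = 8
array of 11: 11 × 48 = 528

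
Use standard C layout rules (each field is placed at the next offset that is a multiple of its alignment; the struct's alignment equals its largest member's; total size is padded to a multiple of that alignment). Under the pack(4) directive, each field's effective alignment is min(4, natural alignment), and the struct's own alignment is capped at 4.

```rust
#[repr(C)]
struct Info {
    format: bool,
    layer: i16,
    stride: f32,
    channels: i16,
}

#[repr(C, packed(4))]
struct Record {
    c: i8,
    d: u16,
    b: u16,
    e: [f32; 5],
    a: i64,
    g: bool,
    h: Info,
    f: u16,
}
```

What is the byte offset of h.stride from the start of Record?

Info: 0..1  format  (1B, 1-aligned); 1..2  -- padding (1B); 2..4  layer  (2B, 2-aligned); 4..8  stride  (4B, 4-aligned); 8..10  channels  (2B, 2-aligned); 10..12  -- tail padding (2B); sizeof = 12, alignof = 4
0..1  c  (1B, 1-aligned)
1..2  -- padding (1B)
2..4  d  (2B, 2-aligned)
4..6  b  (2B, 2-aligned)
6..8  -- padding (2B)
8..28  e  (20B, 4-aligned)
28..36  a  (8B, 4-aligned)
36..37  g  (1B, 1-aligned)
37..40  -- padding (3B)
40..52  h  (12B, 4-aligned)
within Info: stride at 4
40 + 4 = 44

44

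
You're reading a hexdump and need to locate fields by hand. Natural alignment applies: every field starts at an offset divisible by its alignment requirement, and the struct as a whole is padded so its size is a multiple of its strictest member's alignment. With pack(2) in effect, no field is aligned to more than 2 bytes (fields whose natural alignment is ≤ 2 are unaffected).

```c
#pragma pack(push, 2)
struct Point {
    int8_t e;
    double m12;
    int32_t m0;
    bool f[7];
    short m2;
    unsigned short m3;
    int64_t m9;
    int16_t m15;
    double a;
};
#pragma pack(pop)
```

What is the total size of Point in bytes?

0..1  e  (1B, 1-aligned)
1..2  -- padding (1B)
2..10  m12  (8B, 2-aligned)
10..14  m0  (4B, 2-aligned)
14..21  f  (7B, 1-aligned)
21..22  -- padding (1B)
22..24  m2  (2B, 2-aligned)
24..26  m3  (2B, 2-aligned)
26..34  m9  (8B, 2-aligned)
34..36  m15  (2B, 2-aligned)
36..44  a  (8B, 2-aligned)
sizeof = 44, alignof = 2

44 bytes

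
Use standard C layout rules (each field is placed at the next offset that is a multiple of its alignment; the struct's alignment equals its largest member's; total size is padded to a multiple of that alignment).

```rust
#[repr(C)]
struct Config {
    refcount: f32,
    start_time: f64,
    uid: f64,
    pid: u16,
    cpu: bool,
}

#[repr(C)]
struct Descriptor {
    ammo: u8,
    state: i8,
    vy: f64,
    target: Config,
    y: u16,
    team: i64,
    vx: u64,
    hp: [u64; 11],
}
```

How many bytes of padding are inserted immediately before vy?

6

Config: @0: refcount [4B, align 4] → 4; +4 pad (align 8); @8: start_time [8B, align 8] → 16; @16: uid [8B, align 8] → 24; @24: pid [2B, align 2] → 26; @26: cpu [1B, align 1] → 27; +5 tail pad (align 8); size 32, align 8
@0: ammo [1B, align 1] → 1
@1: state [1B, align 1] → 2
+6 pad (align 8)
@8: vy [8B, align 8] → 16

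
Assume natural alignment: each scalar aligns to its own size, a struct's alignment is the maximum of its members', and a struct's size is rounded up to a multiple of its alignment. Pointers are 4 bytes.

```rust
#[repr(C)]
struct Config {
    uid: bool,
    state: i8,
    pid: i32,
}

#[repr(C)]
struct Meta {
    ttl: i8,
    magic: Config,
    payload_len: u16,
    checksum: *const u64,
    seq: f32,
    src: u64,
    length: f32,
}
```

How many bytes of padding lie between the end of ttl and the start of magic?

3

Config: 0..1  uid  (1B, 1-aligned); 1..2  state  (1B, 1-aligned); 2..4  -- padding (2B); 4..8  pid  (4B, 4-aligned); sizeof = 8, alignof = 4
0..1  ttl  (1B, 1-aligned)
1..4  -- padding (3B)
4..12  magic  (8B, 4-aligned)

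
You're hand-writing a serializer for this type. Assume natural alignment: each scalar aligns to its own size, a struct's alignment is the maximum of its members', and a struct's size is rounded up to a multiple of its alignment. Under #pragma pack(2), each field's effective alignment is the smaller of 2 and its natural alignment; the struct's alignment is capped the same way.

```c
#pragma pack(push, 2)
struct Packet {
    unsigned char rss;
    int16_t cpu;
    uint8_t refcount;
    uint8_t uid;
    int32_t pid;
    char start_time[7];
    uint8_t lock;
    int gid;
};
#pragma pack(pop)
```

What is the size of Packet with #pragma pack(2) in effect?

22

@0: rss [1B, align 1] → 1
+1 pad (align 2)
@2: cpu [2B, align 2] → 4
@4: refcount [1B, align 1] → 5
@5: uid [1B, align 1] → 6
@6: pid [4B, align 2] → 10
@10: start_time [7B, align 1] → 17
@17: lock [1B, align 1] → 18
@18: gid [4B, align 2] → 22
size 22, align 2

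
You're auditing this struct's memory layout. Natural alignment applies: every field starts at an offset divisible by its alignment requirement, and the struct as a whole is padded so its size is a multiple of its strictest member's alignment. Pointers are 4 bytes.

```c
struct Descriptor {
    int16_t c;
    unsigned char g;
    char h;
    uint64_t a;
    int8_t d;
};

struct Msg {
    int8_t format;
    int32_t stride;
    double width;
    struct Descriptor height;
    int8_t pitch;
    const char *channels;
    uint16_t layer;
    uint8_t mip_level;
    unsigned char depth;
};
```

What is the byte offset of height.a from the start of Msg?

24

Descriptor: @0: c [2B, align 2] → 2; @2: g [1B, align 1] → 3; @3: h [1B, align 1] → 4; +4 pad (align 8); @8: a [8B, align 8] → 16; @16: d [1B, align 1] → 17; +7 tail pad (align 8); size 24, align 8
@0: format [1B, align 1] → 1
+3 pad (align 4)
@4: stride [4B, align 4] → 8
@8: width [8B, align 8] → 16
@16: height [24B, align 8] → 40
within Descriptor: a at 8
16 + 8 = 24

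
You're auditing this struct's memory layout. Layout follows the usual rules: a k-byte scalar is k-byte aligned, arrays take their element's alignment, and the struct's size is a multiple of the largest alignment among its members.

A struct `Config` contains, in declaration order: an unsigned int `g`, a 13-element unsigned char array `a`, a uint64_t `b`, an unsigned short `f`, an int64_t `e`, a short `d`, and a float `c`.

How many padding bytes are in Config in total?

@0: g [4B, align 4] → 4
@4: a [13B, align 1] → 17
+7 pad (align 8)
@24: b [8B, align 8] → 32
@32: f [2B, align 2] → 34
+6 pad (align 8)
@40: e [8B, align 8] → 48
@48: d [2B, align 2] → 50
+2 pad (align 4)
@52: c [4B, align 4] → 56
size 56, align 8
data bytes 41, size 56 → padding 15

15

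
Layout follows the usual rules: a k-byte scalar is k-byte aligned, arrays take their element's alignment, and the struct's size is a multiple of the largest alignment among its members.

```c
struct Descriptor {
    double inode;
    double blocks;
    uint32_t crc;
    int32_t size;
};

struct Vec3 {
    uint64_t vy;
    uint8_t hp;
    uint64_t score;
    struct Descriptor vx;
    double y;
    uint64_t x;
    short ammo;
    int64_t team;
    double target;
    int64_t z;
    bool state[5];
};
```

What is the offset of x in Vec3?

Descriptor: @0: inode [8B, align 8] → 8; @8: blocks [8B, align 8] → 16; @16: crc [4B, align 4] → 20; @20: size [4B, align 4] → 24; size 24, align 8
@0: vy [8B, align 8] → 8
@8: hp [1B, align 1] → 9
+7 pad (align 8)
@16: score [8B, align 8] → 24
@24: vx [24B, align 8] → 48
@48: y [8B, align 8] → 56
@56: x [8B, align 8] → 64

56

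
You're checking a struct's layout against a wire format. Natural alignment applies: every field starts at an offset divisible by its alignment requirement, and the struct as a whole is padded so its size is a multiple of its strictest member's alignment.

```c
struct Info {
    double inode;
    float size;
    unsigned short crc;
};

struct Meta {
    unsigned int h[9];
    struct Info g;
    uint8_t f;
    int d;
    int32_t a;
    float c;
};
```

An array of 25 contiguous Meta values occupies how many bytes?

Info: @0: inode [8B, align 8] → 8; @8: size [4B, align 4] → 12; @12: crc [2B, align 2] → 14; +2 tail pad (align 8); size 16, align 8
@0: h [36B, align 4] → 36
+4 pad (align 8)
@40: g [16B, align 8] → 56
@56: f [1B, align 1] → 57
+3 pad (align 4)
@60: d [4B, align 4] → 64
@64: a [4B, align 4] → 68
@68: c [4B, align 4] → 72
size 72, align 8
array of 25: 25 × 72 = 1800

1800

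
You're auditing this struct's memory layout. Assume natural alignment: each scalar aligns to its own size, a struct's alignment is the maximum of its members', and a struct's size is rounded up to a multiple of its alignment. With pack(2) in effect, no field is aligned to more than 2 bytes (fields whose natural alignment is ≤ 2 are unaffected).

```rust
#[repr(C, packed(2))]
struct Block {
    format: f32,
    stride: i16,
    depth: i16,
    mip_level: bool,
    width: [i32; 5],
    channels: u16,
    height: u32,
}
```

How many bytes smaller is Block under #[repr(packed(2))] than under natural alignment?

4

natural layout:
  format at 0 (size 4, align 4) → ends 4
  stride at 4 (size 2, align 2) → ends 6
  depth at 6 (size 2, align 2) → ends 8
  mip_level at 8 (size 1, align 1) → ends 9
  pad 3 to align 4 for width
  width at 12 (size 20, align 4) → ends 32
  channels at 32 (size 2, align 2) → ends 34
  pad 2 to align 4 for height
  height at 36 (size 4, align 4) → ends 40
  total 40 bytes, alignment 4
packed(2) layout:
  format at 0 (size 4, align 2) → ends 4
  stride at 4 (size 2, align 2) → ends 6
  depth at 6 (size 2, align 2) → ends 8
  mip_level at 8 (size 1, align 1) → ends 9
  pad 1 to align 2 for width
  width at 10 (size 20, align 2) → ends 30
  channels at 30 (size 2, align 2) → ends 32
  height at 32 (size 4, align 2) → ends 36
  total 36 bytes, alignment 2
40 − 36 = 4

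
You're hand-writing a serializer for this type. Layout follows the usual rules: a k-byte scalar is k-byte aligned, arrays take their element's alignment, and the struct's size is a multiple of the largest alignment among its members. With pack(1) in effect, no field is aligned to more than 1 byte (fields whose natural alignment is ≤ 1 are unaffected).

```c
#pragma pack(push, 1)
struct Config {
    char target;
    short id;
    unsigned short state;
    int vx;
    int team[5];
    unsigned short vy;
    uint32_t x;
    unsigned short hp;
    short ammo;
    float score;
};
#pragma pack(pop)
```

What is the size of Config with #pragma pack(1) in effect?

43

0..1  target  (1B, 1-aligned)
1..3  id  (2B, 1-aligned)
3..5  state  (2B, 1-aligned)
5..9  vx  (4B, 1-aligned)
9..29  team  (20B, 1-aligned)
29..31  vy  (2B, 1-aligned)
31..35  x  (4B, 1-aligned)
35..37  hp  (2B, 1-aligned)
37..39  ammo  (2B, 1-aligned)
39..43  score  (4B, 1-aligned)
sizeof = 43, alignof = 1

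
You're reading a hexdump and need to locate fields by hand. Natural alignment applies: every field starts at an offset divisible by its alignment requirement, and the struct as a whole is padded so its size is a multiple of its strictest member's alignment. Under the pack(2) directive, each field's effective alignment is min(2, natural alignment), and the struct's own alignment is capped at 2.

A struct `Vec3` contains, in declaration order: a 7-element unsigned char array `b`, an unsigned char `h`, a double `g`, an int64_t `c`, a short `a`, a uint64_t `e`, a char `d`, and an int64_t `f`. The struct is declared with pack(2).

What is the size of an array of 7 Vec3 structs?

308

b at 0 (size 7, align 1) → ends 7
h at 7 (size 1, align 1) → ends 8
g at 8 (size 8, align 2) → ends 16
c at 16 (size 8, align 2) → ends 24
a at 24 (size 2, align 2) → ends 26
e at 26 (size 8, align 2) → ends 34
d at 34 (size 1, align 1) → ends 35
pad 1 to align 2 for f
f at 36 (size 8, align 2) → ends 44
total 44 bytes, alignment 2
array of 7: 7 × 44 = 308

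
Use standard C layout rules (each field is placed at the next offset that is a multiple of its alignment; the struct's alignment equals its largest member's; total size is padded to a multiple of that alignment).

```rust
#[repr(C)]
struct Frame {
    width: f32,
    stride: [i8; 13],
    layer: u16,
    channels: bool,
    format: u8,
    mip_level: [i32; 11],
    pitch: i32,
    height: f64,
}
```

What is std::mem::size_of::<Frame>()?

@0: width [4B, align 4] → 4
@4: stride [13B, align 1] → 17
+1 pad (align 2)
@18: layer [2B, align 2] → 20
@20: channels [1B, align 1] → 21
@21: format [1B, align 1] → 22
+2 pad (align 4)
@24: mip_level [44B, align 4] → 68
@68: pitch [4B, align 4] → 72
@72: height [8B, align 8] → 80
size 80, align 8

80 bytes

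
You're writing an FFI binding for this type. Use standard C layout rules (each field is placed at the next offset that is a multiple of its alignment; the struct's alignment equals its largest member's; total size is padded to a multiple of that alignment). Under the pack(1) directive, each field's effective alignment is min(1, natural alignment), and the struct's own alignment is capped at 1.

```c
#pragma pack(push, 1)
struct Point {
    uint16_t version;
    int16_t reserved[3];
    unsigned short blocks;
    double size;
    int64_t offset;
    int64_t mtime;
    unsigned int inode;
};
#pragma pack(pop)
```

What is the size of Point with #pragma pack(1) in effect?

@0: version [2B, align 1] → 2
@2: reserved [6B, align 1] → 8
@8: blocks [2B, align 1] → 10
@10: size [8B, align 1] → 18
@18: offset [8B, align 1] → 26
@26: mtime [8B, align 1] → 34
@34: inode [4B, align 1] → 38
size 38, align 1

38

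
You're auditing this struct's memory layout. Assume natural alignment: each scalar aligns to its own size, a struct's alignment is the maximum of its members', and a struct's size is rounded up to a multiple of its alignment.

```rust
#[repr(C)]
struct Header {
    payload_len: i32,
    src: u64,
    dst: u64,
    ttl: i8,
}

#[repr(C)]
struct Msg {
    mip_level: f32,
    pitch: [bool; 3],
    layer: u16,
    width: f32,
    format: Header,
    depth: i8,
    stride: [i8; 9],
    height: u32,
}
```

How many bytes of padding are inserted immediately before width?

Header: payload_len at 0 (size 4, align 4) → ends 4; pad 4 to align 8 for src; src at 8 (size 8, align 8) → ends 16; dst at 16 (size 8, align 8) → ends 24; ttl at 24 (size 1, align 1) → ends 25; tail pad 7 to reach multiple of 8; total 32 bytes, alignment 8
mip_level at 0 (size 4, align 4) → ends 4
pitch at 4 (size 3, align 1) → ends 7
pad 1 to align 2 for layer
layer at 8 (size 2, align 2) → ends 10
pad 2 to align 4 for width
width at 12 (size 4, align 4) → ends 16

2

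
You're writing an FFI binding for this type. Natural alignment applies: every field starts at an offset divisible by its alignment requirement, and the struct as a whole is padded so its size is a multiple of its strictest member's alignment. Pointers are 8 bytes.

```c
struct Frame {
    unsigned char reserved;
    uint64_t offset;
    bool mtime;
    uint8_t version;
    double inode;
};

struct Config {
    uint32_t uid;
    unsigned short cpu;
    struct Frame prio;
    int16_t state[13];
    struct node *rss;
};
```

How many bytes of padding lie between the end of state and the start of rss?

Frame: @0: reserved [1B, align 1] → 1; +7 pad (align 8); @8: offset [8B, align 8] → 16; @16: mtime [1B, align 1] → 17; @17: version [1B, align 1] → 18; +6 pad (align 8); @24: inode [8B, align 8] → 32; size 32, align 8
@0: uid [4B, align 4] → 4
@4: cpu [2B, align 2] → 6
+2 pad (align 8)
@8: prio [32B, align 8] → 40
@40: state [26B, align 2] → 66
+6 pad (align 8)
@72: rss [8B, align 8] → 80

6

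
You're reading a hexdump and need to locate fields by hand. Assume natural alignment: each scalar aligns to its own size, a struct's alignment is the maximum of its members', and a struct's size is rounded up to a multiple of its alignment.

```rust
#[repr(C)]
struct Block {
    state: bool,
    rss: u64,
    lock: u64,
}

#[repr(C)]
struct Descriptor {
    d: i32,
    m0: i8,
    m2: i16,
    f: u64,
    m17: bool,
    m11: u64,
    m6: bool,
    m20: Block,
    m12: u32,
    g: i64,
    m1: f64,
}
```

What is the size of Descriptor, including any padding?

88

Block: @0: state [1B, align 1] → 1; +7 pad (align 8); @8: rss [8B, align 8] → 16; @16: lock [8B, align 8] → 24; size 24, align 8
@0: d [4B, align 4] → 4
@4: m0 [1B, align 1] → 5
+1 pad (align 2)
@6: m2 [2B, align 2] → 8
@8: f [8B, align 8] → 16
@16: m17 [1B, align 1] → 17
+7 pad (align 8)
@24: m11 [8B, align 8] → 32
@32: m6 [1B, align 1] → 33
+7 pad (align 8)
@40: m20 [24B, align 8] → 64
@64: m12 [4B, align 4] → 68
+4 pad (align 8)
@72: g [8B, align 8] → 80
@80: m1 [8B, align 8] → 88
size 88, align 8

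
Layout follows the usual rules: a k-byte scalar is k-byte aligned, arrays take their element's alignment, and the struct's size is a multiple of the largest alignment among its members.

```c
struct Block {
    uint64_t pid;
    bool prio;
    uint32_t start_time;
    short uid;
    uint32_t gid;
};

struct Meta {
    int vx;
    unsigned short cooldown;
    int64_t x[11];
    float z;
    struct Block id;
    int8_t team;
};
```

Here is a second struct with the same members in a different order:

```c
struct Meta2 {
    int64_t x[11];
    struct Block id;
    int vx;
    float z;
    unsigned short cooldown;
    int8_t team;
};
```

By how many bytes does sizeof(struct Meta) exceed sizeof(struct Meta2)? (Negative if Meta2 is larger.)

Block: 0..8  pid  (8B, 8-aligned); 8..9  prio  (1B, 1-aligned); 9..12  -- padding (3B); 12..16  start_time  (4B, 4-aligned); 16..18  uid  (2B, 2-aligned); 18..20  -- padding (2B); 20..24  gid  (4B, 4-aligned); sizeof = 24, alignof = 8
0..4  vx  (4B, 4-aligned)
4..6  cooldown  (2B, 2-aligned)
6..8  -- padding (2B)
8..96  x  (88B, 8-aligned)
96..100  z  (4B, 4-aligned)
100..104  -- padding (4B)
104..128  id  (24B, 8-aligned)
128..129  team  (1B, 1-aligned)
129..136  -- tail padding (7B)
sizeof = 136, alignof = 8
— Meta2 —
0..88  x  (88B, 8-aligned)
88..112  id  (24B, 8-aligned)
112..116  vx  (4B, 4-aligned)
116..120  z  (4B, 4-aligned)
120..122  cooldown  (2B, 2-aligned)
122..123  team  (1B, 1-aligned)
123..128  -- tail padding (5B)
sizeof = 128, alignof = 8
136 − 128 = 8

8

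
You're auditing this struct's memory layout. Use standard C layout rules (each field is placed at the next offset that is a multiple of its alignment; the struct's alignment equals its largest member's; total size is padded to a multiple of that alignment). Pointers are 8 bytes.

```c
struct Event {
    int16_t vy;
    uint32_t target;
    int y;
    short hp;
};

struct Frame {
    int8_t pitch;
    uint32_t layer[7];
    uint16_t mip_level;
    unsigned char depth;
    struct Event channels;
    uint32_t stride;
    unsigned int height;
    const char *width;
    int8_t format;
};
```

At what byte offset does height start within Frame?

56

Event: vy at 0 (size 2, align 2) → ends 2; pad 2 to align 4 for target; target at 4 (size 4, align 4) → ends 8; y at 8 (size 4, align 4) → ends 12; hp at 12 (size 2, align 2) → ends 14; tail pad 2 to reach multiple of 4; total 16 bytes, alignment 4
pitch at 0 (size 1, align 1) → ends 1
pad 3 to align 4 for layer
layer at 4 (size 28, align 4) → ends 32
mip_level at 32 (size 2, align 2) → ends 34
depth at 34 (size 1, align 1) → ends 35
pad 1 to align 4 for channels
channels at 36 (size 16, align 4) → ends 52
stride at 52 (size 4, align 4) → ends 56
height at 56 (size 4, align 4) → ends 60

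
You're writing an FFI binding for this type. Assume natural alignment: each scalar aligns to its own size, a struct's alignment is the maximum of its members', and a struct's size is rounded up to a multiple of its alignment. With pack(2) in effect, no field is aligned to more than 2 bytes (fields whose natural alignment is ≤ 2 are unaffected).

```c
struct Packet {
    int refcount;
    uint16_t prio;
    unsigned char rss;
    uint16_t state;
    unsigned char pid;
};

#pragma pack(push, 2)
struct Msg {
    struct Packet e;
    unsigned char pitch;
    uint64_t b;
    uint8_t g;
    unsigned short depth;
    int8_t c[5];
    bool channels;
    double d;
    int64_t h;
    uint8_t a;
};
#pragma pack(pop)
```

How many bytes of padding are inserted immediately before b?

1

Packet: @0: refcount [4B, align 4] → 4; @4: prio [2B, align 2] → 6; @6: rss [1B, align 1] → 7; +1 pad (align 2); @8: state [2B, align 2] → 10; @10: pid [1B, align 1] → 11; +1 tail pad (align 4); size 12, align 4
@0: e [12B, align 2] → 12
@12: pitch [1B, align 1] → 13
+1 pad (align 2)
@14: b [8B, align 2] → 22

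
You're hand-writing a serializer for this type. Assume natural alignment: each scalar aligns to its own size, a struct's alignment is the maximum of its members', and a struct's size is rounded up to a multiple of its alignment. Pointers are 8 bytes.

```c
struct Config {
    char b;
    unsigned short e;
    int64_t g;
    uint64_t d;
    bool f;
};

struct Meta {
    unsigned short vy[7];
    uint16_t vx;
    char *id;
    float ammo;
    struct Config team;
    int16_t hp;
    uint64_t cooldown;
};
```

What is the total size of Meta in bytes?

Config: b at 0 (size 1, align 1) → ends 1; pad 1 to align 2 for e; e at 2 (size 2, align 2) → ends 4; pad 4 to align 8 for g; g at 8 (size 8, align 8) → ends 16; d at 16 (size 8, align 8) → ends 24; f at 24 (size 1, align 1) → ends 25; tail pad 7 to reach multiple of 8; total 32 bytes, alignment 8
vy at 0 (size 14, align 2) → ends 14
vx at 14 (size 2, align 2) → ends 16
id at 16 (size 8, align 8) → ends 24
ammo at 24 (size 4, align 4) → ends 28
pad 4 to align 8 for team
team at 32 (size 32, align 8) → ends 64
hp at 64 (size 2, align 2) → ends 66
pad 6 to align 8 for cooldown
cooldown at 72 (size 8, align 8) → ends 80
total 80 bytes, alignment 8

80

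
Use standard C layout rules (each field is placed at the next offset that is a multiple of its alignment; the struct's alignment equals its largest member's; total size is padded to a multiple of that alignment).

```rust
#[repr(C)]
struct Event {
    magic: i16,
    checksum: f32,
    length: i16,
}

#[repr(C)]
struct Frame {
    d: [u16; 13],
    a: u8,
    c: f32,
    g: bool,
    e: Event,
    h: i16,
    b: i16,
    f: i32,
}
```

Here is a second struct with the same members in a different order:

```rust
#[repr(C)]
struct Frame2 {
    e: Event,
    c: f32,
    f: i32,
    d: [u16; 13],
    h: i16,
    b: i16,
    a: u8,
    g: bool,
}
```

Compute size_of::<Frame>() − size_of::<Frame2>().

Event: magic at 0 (size 2, align 2) → ends 2; pad 2 to align 4 for checksum; checksum at 4 (size 4, align 4) → ends 8; length at 8 (size 2, align 2) → ends 10; tail pad 2 to reach multiple of 4; total 12 bytes, alignment 4
d at 0 (size 26, align 2) → ends 26
a at 26 (size 1, align 1) → ends 27
pad 1 to align 4 for c
c at 28 (size 4, align 4) → ends 32
g at 32 (size 1, align 1) → ends 33
pad 3 to align 4 for e
e at 36 (size 12, align 4) → ends 48
h at 48 (size 2, align 2) → ends 50
b at 50 (size 2, align 2) → ends 52
f at 52 (size 4, align 4) → ends 56
total 56 bytes, alignment 4
— Frame2 —
e at 0 (size 12, align 4) → ends 12
c at 12 (size 4, align 4) → ends 16
f at 16 (size 4, align 4) → ends 20
d at 20 (size 26, align 2) → ends 46
h at 46 (size 2, align 2) → ends 48
b at 48 (size 2, align 2) → ends 50
a at 50 (size 1, align 1) → ends 51
g at 51 (size 1, align 1) → ends 52
total 52 bytes, alignment 4
56 − 52 = 4

4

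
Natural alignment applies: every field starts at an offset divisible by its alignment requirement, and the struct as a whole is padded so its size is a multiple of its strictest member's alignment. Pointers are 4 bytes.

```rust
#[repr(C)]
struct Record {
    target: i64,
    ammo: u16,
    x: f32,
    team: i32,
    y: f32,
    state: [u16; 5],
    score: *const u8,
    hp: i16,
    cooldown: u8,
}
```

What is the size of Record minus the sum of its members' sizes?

0..8  target  (8B, 8-aligned)
8..10  ammo  (2B, 2-aligned)
10..12  -- padding (2B)
12..16  x  (4B, 4-aligned)
16..20  team  (4B, 4-aligned)
20..24  y  (4B, 4-aligned)
24..34  state  (10B, 2-aligned)
34..36  -- padding (2B)
36..40  score  (4B, 4-aligned)
40..42  hp  (2B, 2-aligned)
42..43  cooldown  (1B, 1-aligned)
43..48  -- tail padding (5B)
sizeof = 48, alignof = 8
data bytes 39, size 48 → padding 9

9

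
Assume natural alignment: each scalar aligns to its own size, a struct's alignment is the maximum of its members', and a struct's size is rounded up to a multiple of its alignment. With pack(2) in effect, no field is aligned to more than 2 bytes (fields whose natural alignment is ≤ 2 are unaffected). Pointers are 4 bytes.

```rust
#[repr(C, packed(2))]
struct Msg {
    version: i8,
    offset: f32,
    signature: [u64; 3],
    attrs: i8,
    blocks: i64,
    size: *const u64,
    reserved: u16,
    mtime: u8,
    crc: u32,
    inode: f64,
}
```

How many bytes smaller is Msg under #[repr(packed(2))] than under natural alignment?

natural layout:
  0..1  version  (1B, 1-aligned)
  1..4  -- padding (3B)
  4..8  offset  (4B, 4-aligned)
  8..32  signature  (24B, 8-aligned)
  32..33  attrs  (1B, 1-aligned)
  33..40  -- padding (7B)
  40..48  blocks  (8B, 8-aligned)
  48..52  size  (4B, 4-aligned)
  52..54  reserved  (2B, 2-aligned)
  54..55  mtime  (1B, 1-aligned)
  55..56  -- padding (1B)
  56..60  crc  (4B, 4-aligned)
  60..64  -- padding (4B)
  64..72  inode  (8B, 8-aligned)
  sizeof = 72, alignof = 8
packed(2) layout:
  0..1  version  (1B, 1-aligned)
  1..2  -- padding (1B)
  2..6  offset  (4B, 2-aligned)
  6..30  signature  (24B, 2-aligned)
  30..31  attrs  (1B, 1-aligned)
  31..32  -- padding (1B)
  32..40  blocks  (8B, 2-aligned)
  40..44  size  (4B, 2-aligned)
  44..46  reserved  (2B, 2-aligned)
  46..47  mtime  (1B, 1-aligned)
  47..48  -- padding (1B)
  48..52  crc  (4B, 2-aligned)
  52..60  inode  (8B, 2-aligned)
  sizeof = 60, alignof = 2
72 − 60 = 12

12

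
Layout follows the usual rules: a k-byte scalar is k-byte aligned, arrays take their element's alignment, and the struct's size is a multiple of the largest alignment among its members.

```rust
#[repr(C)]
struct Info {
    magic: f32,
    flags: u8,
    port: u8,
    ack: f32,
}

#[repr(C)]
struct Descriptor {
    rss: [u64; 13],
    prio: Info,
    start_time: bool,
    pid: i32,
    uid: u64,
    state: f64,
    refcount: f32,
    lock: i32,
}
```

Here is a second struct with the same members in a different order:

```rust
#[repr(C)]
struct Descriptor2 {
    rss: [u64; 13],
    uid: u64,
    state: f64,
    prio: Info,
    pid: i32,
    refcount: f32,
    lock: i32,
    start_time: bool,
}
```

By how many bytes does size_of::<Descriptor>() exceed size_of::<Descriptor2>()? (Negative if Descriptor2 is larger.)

0

Info: @0: magic [4B, align 4] → 4; @4: flags [1B, align 1] → 5; @5: port [1B, align 1] → 6; +2 pad (align 4); @8: ack [4B, align 4] → 12; size 12, align 4
@0: rss [104B, align 8] → 104
@104: prio [12B, align 4] → 116
@116: start_time [1B, align 1] → 117
+3 pad (align 4)
@120: pid [4B, align 4] → 124
+4 pad (align 8)
@128: uid [8B, align 8] → 136
@136: state [8B, align 8] → 144
@144: refcount [4B, align 4] → 148
@148: lock [4B, align 4] → 152
size 152, align 8
— Descriptor2 —
@0: rss [104B, align 8] → 104
@104: uid [8B, align 8] → 112
@112: state [8B, align 8] → 120
@120: prio [12B, align 4] → 132
@132: pid [4B, align 4] → 136
@136: refcount [4B, align 4] → 140
@140: lock [4B, align 4] → 144
@144: start_time [1B, align 1] → 145
+7 tail pad (align 8)
size 152, align 8
152 − 152 = 0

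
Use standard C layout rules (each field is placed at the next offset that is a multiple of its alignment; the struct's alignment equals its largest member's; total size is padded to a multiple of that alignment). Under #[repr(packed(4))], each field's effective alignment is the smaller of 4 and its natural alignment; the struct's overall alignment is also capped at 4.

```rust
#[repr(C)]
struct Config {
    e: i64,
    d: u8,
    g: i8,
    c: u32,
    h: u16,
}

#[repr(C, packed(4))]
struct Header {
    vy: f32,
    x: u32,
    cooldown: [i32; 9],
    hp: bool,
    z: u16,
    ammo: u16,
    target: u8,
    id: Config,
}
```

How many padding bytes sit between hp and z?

Config: e at 0 (size 8, align 8) → ends 8; d at 8 (size 1, align 1) → ends 9; g at 9 (size 1, align 1) → ends 10; pad 2 to align 4 for c; c at 12 (size 4, align 4) → ends 16; h at 16 (size 2, align 2) → ends 18; tail pad 6 to reach multiple of 8; total 24 bytes, alignment 8
vy at 0 (size 4, align 4) → ends 4
x at 4 (size 4, align 4) → ends 8
cooldown at 8 (size 36, align 4) → ends 44
hp at 44 (size 1, align 1) → ends 45
pad 1 to align 2 for z
z at 46 (size 2, align 2) → ends 48

1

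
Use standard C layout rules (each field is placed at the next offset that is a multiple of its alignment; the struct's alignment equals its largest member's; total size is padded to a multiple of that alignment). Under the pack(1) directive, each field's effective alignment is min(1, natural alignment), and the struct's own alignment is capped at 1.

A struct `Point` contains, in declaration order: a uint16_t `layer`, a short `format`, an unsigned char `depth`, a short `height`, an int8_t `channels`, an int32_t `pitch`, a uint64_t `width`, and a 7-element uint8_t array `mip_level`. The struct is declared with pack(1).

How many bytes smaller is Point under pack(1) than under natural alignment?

natural layout:
  layer at 0 (size 2, align 2) → ends 2
  format at 2 (size 2, align 2) → ends 4
  depth at 4 (size 1, align 1) → ends 5
  pad 1 to align 2 for height
  height at 6 (size 2, align 2) → ends 8
  channels at 8 (size 1, align 1) → ends 9
  pad 3 to align 4 for pitch
  pitch at 12 (size 4, align 4) → ends 16
  width at 16 (size 8, align 8) → ends 24
  mip_level at 24 (size 7, align 1) → ends 31
  tail pad 1 to reach multiple of 8
  total 32 bytes, alignment 8
packed(1) layout:
  layer at 0 (size 2, align 1) → ends 2
  format at 2 (size 2, align 1) → ends 4
  depth at 4 (size 1, align 1) → ends 5
  height at 5 (size 2, align 1) → ends 7
  channels at 7 (size 1, align 1) → ends 8
  pitch at 8 (size 4, align 1) → ends 12
  width at 12 (size 8, align 1) → ends 20
  mip_level at 20 (size 7, align 1) → ends 27
  total 27 bytes, alignment 1
32 − 27 = 5

5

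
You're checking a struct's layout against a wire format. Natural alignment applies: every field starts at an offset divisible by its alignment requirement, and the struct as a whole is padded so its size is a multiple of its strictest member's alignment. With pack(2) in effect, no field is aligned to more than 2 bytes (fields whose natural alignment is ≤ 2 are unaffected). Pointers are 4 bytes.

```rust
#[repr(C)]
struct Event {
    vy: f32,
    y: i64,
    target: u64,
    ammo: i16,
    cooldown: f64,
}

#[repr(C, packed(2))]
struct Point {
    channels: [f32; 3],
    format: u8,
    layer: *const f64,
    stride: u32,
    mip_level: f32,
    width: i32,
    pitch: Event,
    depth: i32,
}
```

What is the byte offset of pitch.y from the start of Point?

38

Event: vy at 0 (size 4, align 4) → ends 4; pad 4 to align 8 for y; y at 8 (size 8, align 8) → ends 16; target at 16 (size 8, align 8) → ends 24; ammo at 24 (size 2, align 2) → ends 26; pad 6 to align 8 for cooldown; cooldown at 32 (size 8, align 8) → ends 40; total 40 bytes, alignment 8
channels at 0 (size 12, align 2) → ends 12
format at 12 (size 1, align 1) → ends 13
pad 1 to align 2 for layer
layer at 14 (size 4, align 2) → ends 18
stride at 18 (size 4, align 2) → ends 22
mip_level at 22 (size 4, align 2) → ends 26
width at 26 (size 4, align 2) → ends 30
pitch at 30 (size 40, align 2) → ends 70
within Event: y at 8
30 + 8 = 38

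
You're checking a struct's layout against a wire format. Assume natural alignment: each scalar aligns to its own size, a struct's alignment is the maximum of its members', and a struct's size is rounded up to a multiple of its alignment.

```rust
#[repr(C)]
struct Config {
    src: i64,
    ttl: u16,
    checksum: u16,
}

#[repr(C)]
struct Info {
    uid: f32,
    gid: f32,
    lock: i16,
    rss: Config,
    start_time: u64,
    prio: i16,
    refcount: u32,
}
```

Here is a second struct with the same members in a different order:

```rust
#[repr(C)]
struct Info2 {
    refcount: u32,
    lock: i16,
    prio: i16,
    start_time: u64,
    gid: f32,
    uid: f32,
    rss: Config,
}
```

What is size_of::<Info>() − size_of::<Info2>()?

8

Config: @0: src [8B, align 8] → 8; @8: ttl [2B, align 2] → 10; @10: checksum [2B, align 2] → 12; +4 tail pad (align 8); size 16, align 8
@0: uid [4B, align 4] → 4
@4: gid [4B, align 4] → 8
@8: lock [2B, align 2] → 10
+6 pad (align 8)
@16: rss [16B, align 8] → 32
@32: start_time [8B, align 8] → 40
@40: prio [2B, align 2] → 42
+2 pad (align 4)
@44: refcount [4B, align 4] → 48
size 48, align 8
— Info2 —
@0: refcount [4B, align 4] → 4
@4: lock [2B, align 2] → 6
@6: prio [2B, align 2] → 8
@8: start_time [8B, align 8] → 16
@16: gid [4B, align 4] → 20
@20: uid [4B, align 4] → 24
@24: rss [16B, align 8] → 40
size 40, align 8
48 − 40 = 8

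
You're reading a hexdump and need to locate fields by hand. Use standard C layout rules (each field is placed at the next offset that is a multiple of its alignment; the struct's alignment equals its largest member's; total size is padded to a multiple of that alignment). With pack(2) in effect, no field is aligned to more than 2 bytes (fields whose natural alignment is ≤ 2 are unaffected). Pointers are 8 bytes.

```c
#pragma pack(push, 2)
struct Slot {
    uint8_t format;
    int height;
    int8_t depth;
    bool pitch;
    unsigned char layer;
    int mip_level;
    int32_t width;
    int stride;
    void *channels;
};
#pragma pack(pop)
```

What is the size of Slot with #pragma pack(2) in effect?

30

format at 0 (size 1, align 1) → ends 1
pad 1 to align 2 for height
height at 2 (size 4, align 2) → ends 6
depth at 6 (size 1, align 1) → ends 7
pitch at 7 (size 1, align 1) → ends 8
layer at 8 (size 1, align 1) → ends 9
pad 1 to align 2 for mip_level
mip_level at 10 (size 4, align 2) → ends 14
width at 14 (size 4, align 2) → ends 18
stride at 18 (size 4, align 2) → ends 22
channels at 22 (size 8, align 2) → ends 30
total 30 bytes, alignment 2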